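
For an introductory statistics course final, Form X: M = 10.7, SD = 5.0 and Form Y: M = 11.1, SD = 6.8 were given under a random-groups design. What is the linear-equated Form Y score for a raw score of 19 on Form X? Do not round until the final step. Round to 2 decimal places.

Linear equating: y = (SD_Y/SD_X)(x − M_X) + M_Y
y = (6.8/5.0)(19 − 10.7) + 11.1
y = 1.360000 × 8.3 + 11.1 = 11.2880 + 11.1 = 22.39

22.39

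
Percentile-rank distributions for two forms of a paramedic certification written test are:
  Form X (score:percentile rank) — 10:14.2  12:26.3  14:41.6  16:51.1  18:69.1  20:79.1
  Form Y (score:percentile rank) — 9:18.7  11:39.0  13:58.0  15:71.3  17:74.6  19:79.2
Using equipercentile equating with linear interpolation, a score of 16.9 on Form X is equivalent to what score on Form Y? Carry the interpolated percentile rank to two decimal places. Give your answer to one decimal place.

PR of 16.9 on Form X: 51.1 + (16.9 − 16)/(18 − 16) × (69.1 − 51.1) = 59.20
On Form Y, PR 59.20 falls between score 13 (PR 58.0) and 15 (PR 71.3).
Interpolate: 13 + (59.20 − 58.0)/(71.3 − 58.0) × (15 − 13) = 13.2

13.2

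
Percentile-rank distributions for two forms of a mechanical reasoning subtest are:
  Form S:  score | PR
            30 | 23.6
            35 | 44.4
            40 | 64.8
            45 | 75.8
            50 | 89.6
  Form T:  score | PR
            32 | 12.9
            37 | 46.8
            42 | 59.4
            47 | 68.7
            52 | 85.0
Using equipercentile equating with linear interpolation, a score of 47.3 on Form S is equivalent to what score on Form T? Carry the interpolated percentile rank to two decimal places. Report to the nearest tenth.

PR of 47.3 on Form S: 75.8 + (47.3 − 45)/(50 − 45) × (89.6 − 75.8) = 82.15
On Form T, PR 82.15 falls between score 47 (PR 68.7) and 52 (PR 85.0).
Interpolate: 47 + (82.15 − 68.7)/(85.0 − 68.7) × (52 − 47) = 51.1

51.1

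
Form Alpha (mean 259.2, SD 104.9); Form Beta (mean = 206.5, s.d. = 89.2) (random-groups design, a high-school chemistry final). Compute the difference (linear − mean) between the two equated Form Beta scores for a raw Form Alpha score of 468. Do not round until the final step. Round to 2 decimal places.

Mean-equated: 468 + (206.5 − 259.2) = 415.30
Linear-equated: (89.2/104.9)(468 − 259.2) + 206.5 = 384.050
Difference = 384.050 − 415.30 = -31.25

-31.25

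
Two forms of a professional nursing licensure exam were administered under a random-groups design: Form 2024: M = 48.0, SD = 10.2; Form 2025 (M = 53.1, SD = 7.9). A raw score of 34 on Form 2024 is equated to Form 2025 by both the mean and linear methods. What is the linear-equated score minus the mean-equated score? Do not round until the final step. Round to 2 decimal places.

3.16

Mean-equated: 34 + (53.1 − 48.0) = 39.10
Linear-equated: (7.9/10.2)(34 − 48.0) + 53.1 = 42.257
Difference = 42.257 − 39.10 = 3.16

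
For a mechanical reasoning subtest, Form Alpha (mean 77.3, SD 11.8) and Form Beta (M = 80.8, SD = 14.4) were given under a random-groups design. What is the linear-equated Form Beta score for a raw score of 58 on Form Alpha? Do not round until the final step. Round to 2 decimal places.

Linear equating: y = (SD_Y/SD_X)(x − M_X) + M_Y
y = (14.4/11.8)(58 − 77.3) + 80.8
y = 1.220339 × -19.3 + 80.8 = -23.5525 + 80.8 = 57.25

57.25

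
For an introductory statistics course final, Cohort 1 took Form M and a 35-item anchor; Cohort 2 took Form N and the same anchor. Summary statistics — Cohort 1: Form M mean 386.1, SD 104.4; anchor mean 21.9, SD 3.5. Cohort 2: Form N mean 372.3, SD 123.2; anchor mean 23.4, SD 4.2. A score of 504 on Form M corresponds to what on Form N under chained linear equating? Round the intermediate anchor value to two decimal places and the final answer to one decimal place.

Form M → anchor (Cohort 1): v = (3.5/104.4)(504 − 386.1) + 21.9 = 25.85
anchor → Form N (Cohort 2): y = (123.2/4.2)(25.85 − 23.4) + 372.3 = 444.2

444.2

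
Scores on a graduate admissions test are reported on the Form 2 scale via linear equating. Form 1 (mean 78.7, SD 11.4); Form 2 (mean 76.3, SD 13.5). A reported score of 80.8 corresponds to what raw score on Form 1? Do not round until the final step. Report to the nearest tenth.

82.5

Invert y = (SD_Y/SD_X)(x − M_X) + M_Y:
x = (SD_X/SD_Y)(y − M_Y) + M_X = (11.4/13.5)(80.8 − 76.3) + 78.7
x = 0.844444 × 4.500 + 78.7 = 82.5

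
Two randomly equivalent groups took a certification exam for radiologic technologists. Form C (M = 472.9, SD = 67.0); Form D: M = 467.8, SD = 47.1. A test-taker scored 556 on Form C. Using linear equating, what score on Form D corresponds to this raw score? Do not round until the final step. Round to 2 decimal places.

Linear equating: y = (SD_Y/SD_X)(x − M_X) + M_Y
y = (47.1/67.0)(556 − 472.9) + 467.8
y = 0.702985 × 83.1 + 467.8 = 58.4181 + 467.8 = 526.22

526.22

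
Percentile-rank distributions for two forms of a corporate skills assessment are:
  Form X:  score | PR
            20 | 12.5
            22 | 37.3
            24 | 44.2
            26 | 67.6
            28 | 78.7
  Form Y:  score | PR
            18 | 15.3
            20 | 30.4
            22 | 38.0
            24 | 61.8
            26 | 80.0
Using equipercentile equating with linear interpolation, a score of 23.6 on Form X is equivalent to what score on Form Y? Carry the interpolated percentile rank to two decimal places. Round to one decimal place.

22.4

PR of 23.6 on Form X: 37.3 + (23.6 − 22)/(24 − 22) × (44.2 − 37.3) = 42.82
On Form Y, PR 42.82 falls between score 22 (PR 38.0) and 24 (PR 61.8).
Interpolate: 22 + (42.82 − 38.0)/(61.8 − 38.0) × (24 − 22) = 22.4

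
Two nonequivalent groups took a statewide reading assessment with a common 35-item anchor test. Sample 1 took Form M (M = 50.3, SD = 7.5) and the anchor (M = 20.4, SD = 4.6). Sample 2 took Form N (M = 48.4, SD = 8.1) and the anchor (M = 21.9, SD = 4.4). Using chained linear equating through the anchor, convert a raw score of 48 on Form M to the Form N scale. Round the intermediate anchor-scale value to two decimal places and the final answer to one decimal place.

Form M → anchor (Sample 1): v = (4.6/7.5)(48 − 50.3) + 20.4 = 18.99
anchor → Form N (Sample 2): y = (8.1/4.4)(18.99 − 21.9) + 48.4 = 43.0

43.0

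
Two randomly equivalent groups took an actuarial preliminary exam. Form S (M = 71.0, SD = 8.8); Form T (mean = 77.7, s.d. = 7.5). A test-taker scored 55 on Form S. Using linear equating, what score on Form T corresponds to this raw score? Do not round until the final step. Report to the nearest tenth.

64.1

Linear equating: y = (SD_Y/SD_X)(x − M_X) + M_Y
y = (7.5/8.8)(55 − 71.0) + 77.7
y = 0.852273 × -16.0 + 77.7 = -13.6364 + 77.7 = 64.1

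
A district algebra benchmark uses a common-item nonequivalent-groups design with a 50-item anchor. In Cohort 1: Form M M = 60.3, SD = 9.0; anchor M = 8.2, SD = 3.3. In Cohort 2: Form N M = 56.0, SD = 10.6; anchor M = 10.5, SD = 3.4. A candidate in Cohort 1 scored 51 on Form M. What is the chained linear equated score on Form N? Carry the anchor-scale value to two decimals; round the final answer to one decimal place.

Form M → anchor (Cohort 1): v = (3.3/9.0)(51 − 60.3) + 8.2 = 4.79
anchor → Form N (Cohort 2): y = (10.6/3.4)(4.79 − 10.5) + 56.0 = 38.2

38.2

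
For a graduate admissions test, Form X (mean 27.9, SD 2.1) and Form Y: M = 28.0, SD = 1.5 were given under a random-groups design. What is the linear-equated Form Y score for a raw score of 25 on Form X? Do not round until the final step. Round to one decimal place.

Linear equating: y = (SD_Y/SD_X)(x − M_X) + M_Y
y = (1.5/2.1)(25 − 27.9) + 28.0
y = 0.714286 × -2.9 + 28.0 = -2.0714 + 28.0 = 25.9

25.9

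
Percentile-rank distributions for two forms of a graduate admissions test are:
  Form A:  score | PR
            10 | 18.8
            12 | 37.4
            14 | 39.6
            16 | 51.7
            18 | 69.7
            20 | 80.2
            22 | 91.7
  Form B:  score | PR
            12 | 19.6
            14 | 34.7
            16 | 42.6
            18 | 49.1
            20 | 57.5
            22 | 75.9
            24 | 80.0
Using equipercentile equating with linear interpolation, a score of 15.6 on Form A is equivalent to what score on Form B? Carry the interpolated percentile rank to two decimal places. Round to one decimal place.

18.0

PR of 15.6 on Form A: 39.6 + (15.6 − 14)/(16 − 14) × (51.7 − 39.6) = 49.28
On Form B, PR 49.28 falls between score 18 (PR 49.1) and 20 (PR 57.5).
Interpolate: 18 + (49.28 − 49.1)/(57.5 − 49.1) × (20 − 18) = 18.0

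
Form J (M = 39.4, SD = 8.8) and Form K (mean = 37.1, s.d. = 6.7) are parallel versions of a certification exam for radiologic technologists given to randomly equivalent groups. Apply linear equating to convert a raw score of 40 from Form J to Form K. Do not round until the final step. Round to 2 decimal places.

37.56

Linear equating: y = (SD_Y/SD_X)(x − M_X) + M_Y
y = (6.7/8.8)(40 − 39.4) + 37.1
y = 0.761364 × 0.6 + 37.1 = 0.4568 + 37.1 = 37.56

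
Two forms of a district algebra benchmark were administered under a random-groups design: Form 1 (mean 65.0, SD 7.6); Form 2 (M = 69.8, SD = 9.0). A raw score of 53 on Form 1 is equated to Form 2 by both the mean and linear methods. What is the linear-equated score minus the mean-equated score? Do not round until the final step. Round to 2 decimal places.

Mean-equated: 53 + (69.8 − 65.0) = 57.80
Linear-equated: (9.0/7.6)(53 − 65.0) + 69.8 = 55.589
Difference = 55.589 − 57.80 = -2.21

-2.21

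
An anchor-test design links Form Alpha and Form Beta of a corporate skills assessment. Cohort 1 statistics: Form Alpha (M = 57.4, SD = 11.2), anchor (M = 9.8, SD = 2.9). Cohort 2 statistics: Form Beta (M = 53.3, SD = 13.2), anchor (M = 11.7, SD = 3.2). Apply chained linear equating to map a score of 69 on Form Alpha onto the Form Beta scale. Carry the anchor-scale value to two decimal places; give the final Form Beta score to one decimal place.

57.8

Form Alpha → anchor (Cohort 1): v = (2.9/11.2)(69 − 57.4) + 9.8 = 12.80
anchor → Form Beta (Cohort 2): y = (13.2/3.2)(12.80 − 11.7) + 53.3 = 57.8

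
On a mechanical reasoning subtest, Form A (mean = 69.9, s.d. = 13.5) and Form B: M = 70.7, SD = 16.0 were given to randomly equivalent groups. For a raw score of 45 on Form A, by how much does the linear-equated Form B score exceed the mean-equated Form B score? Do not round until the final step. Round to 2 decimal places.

Mean-equated: 45 + (70.7 − 69.9) = 45.80
Linear-equated: (16.0/13.5)(45 − 69.9) + 70.7 = 41.189
Difference = 41.189 − 45.80 = -4.61

-4.61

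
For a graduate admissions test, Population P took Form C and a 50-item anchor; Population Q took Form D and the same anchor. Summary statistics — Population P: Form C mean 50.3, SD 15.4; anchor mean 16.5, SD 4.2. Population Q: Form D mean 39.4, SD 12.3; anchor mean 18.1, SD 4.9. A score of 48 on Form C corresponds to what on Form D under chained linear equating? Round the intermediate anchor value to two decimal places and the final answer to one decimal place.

Form C → anchor (Population P): v = (4.2/15.4)(48 − 50.3) + 16.5 = 15.87
anchor → Form D (Population Q): y = (12.3/4.9)(15.87 − 18.1) + 39.4 = 33.8

33.8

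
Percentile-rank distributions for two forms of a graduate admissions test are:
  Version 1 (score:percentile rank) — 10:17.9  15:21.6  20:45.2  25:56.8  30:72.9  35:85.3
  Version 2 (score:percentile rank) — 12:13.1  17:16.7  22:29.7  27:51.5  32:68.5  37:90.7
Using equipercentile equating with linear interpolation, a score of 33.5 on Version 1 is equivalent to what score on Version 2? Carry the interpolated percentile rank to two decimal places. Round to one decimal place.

PR of 33.5 on Version 1: 72.9 + (33.5 − 30)/(35 − 30) × (85.3 − 72.9) = 81.58
On Version 2, PR 81.58 falls between score 32 (PR 68.5) and 37 (PR 90.7).
Interpolate: 32 + (81.58 − 68.5)/(90.7 − 68.5) × (37 − 32) = 34.9

34.9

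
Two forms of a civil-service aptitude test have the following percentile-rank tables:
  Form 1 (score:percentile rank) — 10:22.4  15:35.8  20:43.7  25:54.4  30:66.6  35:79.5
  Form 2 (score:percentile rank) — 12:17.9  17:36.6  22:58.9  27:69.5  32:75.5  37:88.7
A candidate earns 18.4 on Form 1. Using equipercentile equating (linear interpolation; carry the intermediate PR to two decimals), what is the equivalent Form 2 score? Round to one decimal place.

PR of 18.4 on Form 1: 35.8 + (18.4 − 15)/(20 − 15) × (43.7 − 35.8) = 41.17
On Form 2, PR 41.17 falls between score 17 (PR 36.6) and 22 (PR 58.9).
Interpolate: 17 + (41.17 − 36.6)/(58.9 − 36.6) × (22 − 17) = 18.0

18.0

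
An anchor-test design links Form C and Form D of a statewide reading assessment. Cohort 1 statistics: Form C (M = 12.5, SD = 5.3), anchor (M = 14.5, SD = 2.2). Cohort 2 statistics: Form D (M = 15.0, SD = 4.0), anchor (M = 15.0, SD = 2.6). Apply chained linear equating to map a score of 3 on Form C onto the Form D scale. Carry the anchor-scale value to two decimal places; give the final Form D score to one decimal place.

Form C → anchor (Cohort 1): v = (2.2/5.3)(3 − 12.5) + 14.5 = 10.56
anchor → Form D (Cohort 2): y = (4.0/2.6)(10.56 − 15.0) + 15.0 = 8.2

8.2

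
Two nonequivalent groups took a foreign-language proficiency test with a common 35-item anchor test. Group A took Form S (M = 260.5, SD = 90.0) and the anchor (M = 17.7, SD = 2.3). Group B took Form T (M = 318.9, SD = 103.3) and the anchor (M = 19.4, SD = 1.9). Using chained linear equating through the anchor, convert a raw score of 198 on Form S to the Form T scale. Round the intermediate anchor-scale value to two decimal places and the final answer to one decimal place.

139.5

Form S → anchor (Group A): v = (2.3/90.0)(198 − 260.5) + 17.7 = 16.10
anchor → Form T (Group B): y = (103.3/1.9)(16.10 − 19.4) + 318.9 = 139.5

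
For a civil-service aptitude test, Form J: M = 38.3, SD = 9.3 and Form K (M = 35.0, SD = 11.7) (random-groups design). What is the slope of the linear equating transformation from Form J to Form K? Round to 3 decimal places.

1.258

A = SD_Y / SD_X = 11.7 / 9.3 = 1.258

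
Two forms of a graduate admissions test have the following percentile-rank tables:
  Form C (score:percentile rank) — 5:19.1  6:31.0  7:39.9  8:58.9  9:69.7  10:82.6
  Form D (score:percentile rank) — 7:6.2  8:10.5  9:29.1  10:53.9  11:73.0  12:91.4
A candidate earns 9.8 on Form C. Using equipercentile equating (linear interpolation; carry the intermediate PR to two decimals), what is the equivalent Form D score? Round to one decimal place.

PR of 9.8 on Form C: 69.7 + (9.8 − 9)/(10 − 9) × (82.6 − 69.7) = 80.02
On Form D, PR 80.02 falls between score 11 (PR 73.0) and 12 (PR 91.4).
Interpolate: 11 + (80.02 − 73.0)/(91.4 − 73.0) × (12 − 11) = 11.4

11.4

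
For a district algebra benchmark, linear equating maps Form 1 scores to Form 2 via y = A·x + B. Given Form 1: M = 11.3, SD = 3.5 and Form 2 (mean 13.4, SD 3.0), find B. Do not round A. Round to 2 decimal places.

3.71

A = SD_Y / SD_X = 3.0 / 3.5 = 0.857143
B = M_Y − A·M_X = 13.4 − 0.857143 × 11.3 = 3.71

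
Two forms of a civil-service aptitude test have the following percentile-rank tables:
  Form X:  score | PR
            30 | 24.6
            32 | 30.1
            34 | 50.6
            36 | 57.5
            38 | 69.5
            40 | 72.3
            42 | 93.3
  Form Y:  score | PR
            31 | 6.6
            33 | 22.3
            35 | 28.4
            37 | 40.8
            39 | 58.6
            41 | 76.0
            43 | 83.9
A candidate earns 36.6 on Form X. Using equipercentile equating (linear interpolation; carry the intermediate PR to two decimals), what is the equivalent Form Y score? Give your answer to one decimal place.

PR of 36.6 on Form X: 57.5 + (36.6 − 36)/(38 − 36) × (69.5 − 57.5) = 61.10
On Form Y, PR 61.10 falls between score 39 (PR 58.6) and 41 (PR 76.0).
Interpolate: 39 + (61.10 − 58.6)/(76.0 − 58.6) × (41 − 39) = 39.3

39.3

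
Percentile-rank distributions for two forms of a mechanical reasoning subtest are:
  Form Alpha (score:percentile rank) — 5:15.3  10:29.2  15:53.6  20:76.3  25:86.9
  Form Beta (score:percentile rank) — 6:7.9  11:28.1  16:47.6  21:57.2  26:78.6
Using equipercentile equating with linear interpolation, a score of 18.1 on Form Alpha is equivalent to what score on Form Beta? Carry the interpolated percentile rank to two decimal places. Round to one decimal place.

23.4

PR of 18.1 on Form Alpha: 53.6 + (18.1 − 15)/(20 − 15) × (76.3 − 53.6) = 67.67
On Form Beta, PR 67.67 falls between score 21 (PR 57.2) and 26 (PR 78.6).
Interpolate: 21 + (67.67 − 57.2)/(78.6 − 57.2) × (26 − 21) = 23.4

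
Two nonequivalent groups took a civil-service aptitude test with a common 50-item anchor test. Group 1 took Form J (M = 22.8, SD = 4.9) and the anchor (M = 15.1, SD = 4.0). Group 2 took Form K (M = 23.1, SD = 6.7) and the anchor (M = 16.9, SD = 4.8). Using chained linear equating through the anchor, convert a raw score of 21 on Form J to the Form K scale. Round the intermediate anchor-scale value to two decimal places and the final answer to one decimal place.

18.5

Form J → anchor (Group 1): v = (4.0/4.9)(21 − 22.8) + 15.1 = 13.63
anchor → Form K (Group 2): y = (6.7/4.8)(13.63 − 16.9) + 23.1 = 18.5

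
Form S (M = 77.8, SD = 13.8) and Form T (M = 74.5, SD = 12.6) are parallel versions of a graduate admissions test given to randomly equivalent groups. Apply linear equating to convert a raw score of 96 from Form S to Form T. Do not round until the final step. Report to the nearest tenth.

91.1

Linear equating: y = (SD_Y/SD_X)(x − M_X) + M_Y
y = (12.6/13.8)(96 − 77.8) + 74.5
y = 0.913043 × 18.2 + 74.5 = 16.6174 + 74.5 = 91.1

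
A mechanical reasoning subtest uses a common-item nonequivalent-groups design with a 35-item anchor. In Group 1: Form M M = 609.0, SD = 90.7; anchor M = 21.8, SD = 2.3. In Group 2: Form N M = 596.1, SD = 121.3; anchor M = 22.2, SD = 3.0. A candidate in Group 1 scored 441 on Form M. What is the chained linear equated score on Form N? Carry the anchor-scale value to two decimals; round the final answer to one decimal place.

Form M → anchor (Group 1): v = (2.3/90.7)(441 − 609.0) + 21.8 = 17.54
anchor → Form N (Group 2): y = (121.3/3.0)(17.54 − 22.2) + 596.1 = 407.7

407.7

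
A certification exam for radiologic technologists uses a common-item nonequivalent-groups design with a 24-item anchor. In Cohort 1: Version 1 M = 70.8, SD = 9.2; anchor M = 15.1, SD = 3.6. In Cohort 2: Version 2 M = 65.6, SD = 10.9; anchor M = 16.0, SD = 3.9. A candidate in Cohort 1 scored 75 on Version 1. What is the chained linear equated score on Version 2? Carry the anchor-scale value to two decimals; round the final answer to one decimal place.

67.7

Version 1 → anchor (Cohort 1): v = (3.6/9.2)(75 − 70.8) + 15.1 = 16.74
anchor → Version 2 (Cohort 2): y = (10.9/3.9)(16.74 − 16.0) + 65.6 = 67.7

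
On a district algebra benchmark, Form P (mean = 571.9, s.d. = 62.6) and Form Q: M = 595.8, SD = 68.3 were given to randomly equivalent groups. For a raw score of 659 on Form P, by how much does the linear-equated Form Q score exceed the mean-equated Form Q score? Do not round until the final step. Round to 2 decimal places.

7.93

Mean-equated: 659 + (595.8 − 571.9) = 682.90
Linear-equated: (68.3/62.6)(659 − 571.9) + 595.8 = 690.831
Difference = 690.831 − 682.90 = 7.93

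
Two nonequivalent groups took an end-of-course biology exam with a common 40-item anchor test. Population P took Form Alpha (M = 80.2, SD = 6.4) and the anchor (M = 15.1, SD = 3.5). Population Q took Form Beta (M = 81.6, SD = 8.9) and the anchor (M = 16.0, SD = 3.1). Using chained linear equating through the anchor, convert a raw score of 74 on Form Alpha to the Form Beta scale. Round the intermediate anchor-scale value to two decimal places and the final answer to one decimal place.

Form Alpha → anchor (Population P): v = (3.5/6.4)(74 − 80.2) + 15.1 = 11.71
anchor → Form Beta (Population Q): y = (8.9/3.1)(11.71 − 16.0) + 81.6 = 69.3

69.3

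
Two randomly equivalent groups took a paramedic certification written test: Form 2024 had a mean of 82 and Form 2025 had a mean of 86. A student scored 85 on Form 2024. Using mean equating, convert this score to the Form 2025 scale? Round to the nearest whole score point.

89

Mean equating: y = x + (M_Y − M_X) = 85 + (86 − 82) = 89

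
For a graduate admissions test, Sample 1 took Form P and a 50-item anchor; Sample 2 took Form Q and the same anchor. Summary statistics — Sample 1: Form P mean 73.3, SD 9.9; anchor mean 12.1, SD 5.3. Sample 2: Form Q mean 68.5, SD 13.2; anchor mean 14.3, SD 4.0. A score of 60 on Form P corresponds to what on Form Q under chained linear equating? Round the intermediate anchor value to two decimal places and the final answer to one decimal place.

Form P → anchor (Sample 1): v = (5.3/9.9)(60 − 73.3) + 12.1 = 4.98
anchor → Form Q (Sample 2): y = (13.2/4.0)(4.98 − 14.3) + 68.5 = 37.7

37.7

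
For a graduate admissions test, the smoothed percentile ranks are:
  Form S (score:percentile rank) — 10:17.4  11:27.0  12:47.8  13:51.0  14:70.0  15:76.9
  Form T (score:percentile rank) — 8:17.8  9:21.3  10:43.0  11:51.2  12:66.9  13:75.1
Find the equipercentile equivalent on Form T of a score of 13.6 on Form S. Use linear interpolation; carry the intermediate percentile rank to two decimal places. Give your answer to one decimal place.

11.7

PR of 13.6 on Form S: 51.0 + (13.6 − 13)/(14 − 13) × (70.0 − 51.0) = 62.40
On Form T, PR 62.40 falls between score 11 (PR 51.2) and 12 (PR 66.9).
Interpolate: 11 + (62.40 − 51.2)/(66.9 − 51.2) × (12 − 11) = 11.7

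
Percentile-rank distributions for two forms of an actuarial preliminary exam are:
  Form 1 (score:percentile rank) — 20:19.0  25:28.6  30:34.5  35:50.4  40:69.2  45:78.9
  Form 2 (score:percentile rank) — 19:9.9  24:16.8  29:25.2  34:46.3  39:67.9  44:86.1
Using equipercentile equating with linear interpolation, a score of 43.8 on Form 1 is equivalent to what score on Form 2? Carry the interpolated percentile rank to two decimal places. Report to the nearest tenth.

41.4

PR of 43.8 on Form 1: 69.2 + (43.8 − 40)/(45 − 40) × (78.9 − 69.2) = 76.57
On Form 2, PR 76.57 falls between score 39 (PR 67.9) and 44 (PR 86.1).
Interpolate: 39 + (76.57 − 67.9)/(86.1 − 67.9) × (44 − 39) = 41.4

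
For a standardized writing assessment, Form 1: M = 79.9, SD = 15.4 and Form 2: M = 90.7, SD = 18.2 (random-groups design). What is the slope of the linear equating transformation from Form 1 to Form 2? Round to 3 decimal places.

1.182

A = SD_Y / SD_X = 18.2 / 15.4 = 1.182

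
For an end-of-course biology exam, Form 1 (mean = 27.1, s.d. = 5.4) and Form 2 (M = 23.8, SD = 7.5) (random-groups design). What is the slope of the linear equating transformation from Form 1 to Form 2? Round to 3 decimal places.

A = SD_Y / SD_X = 7.5 / 5.4 = 1.389

1.389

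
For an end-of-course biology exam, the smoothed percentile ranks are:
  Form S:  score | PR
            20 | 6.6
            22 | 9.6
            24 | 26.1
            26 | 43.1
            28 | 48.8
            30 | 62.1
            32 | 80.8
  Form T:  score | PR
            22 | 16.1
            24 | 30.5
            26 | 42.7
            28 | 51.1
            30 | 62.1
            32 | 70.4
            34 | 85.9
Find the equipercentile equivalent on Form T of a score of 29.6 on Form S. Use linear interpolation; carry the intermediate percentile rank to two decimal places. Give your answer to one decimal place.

PR of 29.6 on Form S: 48.8 + (29.6 − 28)/(30 − 28) × (62.1 − 48.8) = 59.44
On Form T, PR 59.44 falls between score 28 (PR 51.1) and 30 (PR 62.1).
Interpolate: 28 + (59.44 − 51.1)/(62.1 − 51.1) × (30 − 28) = 29.5

29.5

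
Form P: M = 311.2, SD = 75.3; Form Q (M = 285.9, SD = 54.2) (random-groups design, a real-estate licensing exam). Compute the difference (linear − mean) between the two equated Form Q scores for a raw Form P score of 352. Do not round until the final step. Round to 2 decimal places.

Mean-equated: 352 + (285.9 − 311.2) = 326.70
Linear-equated: (54.2/75.3)(352 − 311.2) + 285.9 = 315.267
Difference = 315.267 − 326.70 = -11.43

-11.43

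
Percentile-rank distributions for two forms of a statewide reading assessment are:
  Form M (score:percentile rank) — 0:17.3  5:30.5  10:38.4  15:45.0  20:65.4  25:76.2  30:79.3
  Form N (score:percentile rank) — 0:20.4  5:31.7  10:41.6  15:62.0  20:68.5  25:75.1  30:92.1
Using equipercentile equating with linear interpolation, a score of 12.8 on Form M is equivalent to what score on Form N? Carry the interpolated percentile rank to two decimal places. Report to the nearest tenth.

10.1

PR of 12.8 on Form M: 38.4 + (12.8 − 10)/(15 − 10) × (45.0 − 38.4) = 42.10
On Form N, PR 42.10 falls between score 10 (PR 41.6) and 15 (PR 62.0).
Interpolate: 10 + (42.10 − 41.6)/(62.0 − 41.6) × (15 − 10) = 10.1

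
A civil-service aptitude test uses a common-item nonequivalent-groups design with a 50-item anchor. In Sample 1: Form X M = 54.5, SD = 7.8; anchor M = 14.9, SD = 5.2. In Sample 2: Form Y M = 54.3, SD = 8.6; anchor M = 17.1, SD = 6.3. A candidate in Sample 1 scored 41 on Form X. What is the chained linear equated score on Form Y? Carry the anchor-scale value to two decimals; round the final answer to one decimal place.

Form X → anchor (Sample 1): v = (5.2/7.8)(41 − 54.5) + 14.9 = 5.90
anchor → Form Y (Sample 2): y = (8.6/6.3)(5.90 − 17.1) + 54.3 = 39.0

39.0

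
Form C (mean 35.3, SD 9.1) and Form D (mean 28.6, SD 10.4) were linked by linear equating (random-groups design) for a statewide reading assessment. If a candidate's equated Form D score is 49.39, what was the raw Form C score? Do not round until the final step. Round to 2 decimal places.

Invert y = (SD_Y/SD_X)(x − M_X) + M_Y:
x = (SD_X/SD_Y)(y − M_Y) + M_X = (9.1/10.4)(49.39 − 28.6) + 35.3
x = 0.875000 × 20.790 + 35.3 = 53.49

53.49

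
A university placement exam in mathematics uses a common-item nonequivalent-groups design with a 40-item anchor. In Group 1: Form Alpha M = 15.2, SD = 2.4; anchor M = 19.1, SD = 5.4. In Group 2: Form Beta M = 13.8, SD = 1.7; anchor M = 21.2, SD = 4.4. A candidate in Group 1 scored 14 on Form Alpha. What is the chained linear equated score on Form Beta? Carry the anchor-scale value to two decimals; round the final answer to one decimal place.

Form Alpha → anchor (Group 1): v = (5.4/2.4)(14 − 15.2) + 19.1 = 16.40
anchor → Form Beta (Group 2): y = (1.7/4.4)(16.40 − 21.2) + 13.8 = 11.9

11.9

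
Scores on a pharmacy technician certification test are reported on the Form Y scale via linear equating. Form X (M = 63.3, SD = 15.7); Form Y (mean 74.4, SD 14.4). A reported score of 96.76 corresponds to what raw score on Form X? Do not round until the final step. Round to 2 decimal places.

Invert y = (SD_Y/SD_X)(x − M_X) + M_Y:
x = (SD_X/SD_Y)(y − M_Y) + M_X = (15.7/14.4)(96.76 − 74.4) + 63.3
x = 1.090278 × 22.360 + 63.3 = 87.68

87.68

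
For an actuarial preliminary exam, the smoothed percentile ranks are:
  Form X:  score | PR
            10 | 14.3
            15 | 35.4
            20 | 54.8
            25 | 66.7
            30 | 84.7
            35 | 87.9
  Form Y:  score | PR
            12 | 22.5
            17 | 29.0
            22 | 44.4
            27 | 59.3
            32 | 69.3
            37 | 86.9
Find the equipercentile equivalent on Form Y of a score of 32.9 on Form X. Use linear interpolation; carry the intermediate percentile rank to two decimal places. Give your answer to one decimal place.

36.9

PR of 32.9 on Form X: 84.7 + (32.9 − 30)/(35 − 30) × (87.9 − 84.7) = 86.56
On Form Y, PR 86.56 falls between score 32 (PR 69.3) and 37 (PR 86.9).
Interpolate: 32 + (86.56 − 69.3)/(86.9 − 69.3) × (37 − 32) = 36.9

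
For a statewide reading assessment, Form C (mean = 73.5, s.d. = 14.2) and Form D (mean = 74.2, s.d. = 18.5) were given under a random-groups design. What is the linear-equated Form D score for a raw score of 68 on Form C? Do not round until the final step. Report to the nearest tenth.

Linear equating: y = (SD_Y/SD_X)(x − M_X) + M_Y
y = (18.5/14.2)(68 − 73.5) + 74.2
y = 1.302817 × -5.5 + 74.2 = -7.1655 + 74.2 = 67.0

67.0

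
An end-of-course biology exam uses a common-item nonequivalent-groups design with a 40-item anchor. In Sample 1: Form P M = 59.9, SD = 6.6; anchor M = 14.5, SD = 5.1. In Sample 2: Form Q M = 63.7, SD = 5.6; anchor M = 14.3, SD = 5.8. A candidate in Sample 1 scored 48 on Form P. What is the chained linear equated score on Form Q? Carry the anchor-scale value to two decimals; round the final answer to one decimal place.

Form P → anchor (Sample 1): v = (5.1/6.6)(48 − 59.9) + 14.5 = 5.30
anchor → Form Q (Sample 2): y = (5.6/5.8)(5.30 − 14.3) + 63.7 = 55.0

55.0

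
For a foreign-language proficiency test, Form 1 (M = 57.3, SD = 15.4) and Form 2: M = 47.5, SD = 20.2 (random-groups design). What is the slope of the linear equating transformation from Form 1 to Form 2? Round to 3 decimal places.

1.312

A = SD_Y / SD_X = 20.2 / 15.4 = 1.312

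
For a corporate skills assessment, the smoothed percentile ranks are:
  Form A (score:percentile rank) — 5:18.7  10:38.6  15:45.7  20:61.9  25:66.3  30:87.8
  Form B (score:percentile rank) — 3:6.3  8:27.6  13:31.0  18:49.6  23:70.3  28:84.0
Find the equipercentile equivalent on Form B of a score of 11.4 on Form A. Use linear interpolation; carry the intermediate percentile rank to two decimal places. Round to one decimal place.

PR of 11.4 on Form A: 38.6 + (11.4 − 10)/(15 − 10) × (45.7 − 38.6) = 40.59
On Form B, PR 40.59 falls between score 13 (PR 31.0) and 18 (PR 49.6).
Interpolate: 13 + (40.59 − 31.0)/(49.6 − 31.0) × (18 − 13) = 15.6

15.6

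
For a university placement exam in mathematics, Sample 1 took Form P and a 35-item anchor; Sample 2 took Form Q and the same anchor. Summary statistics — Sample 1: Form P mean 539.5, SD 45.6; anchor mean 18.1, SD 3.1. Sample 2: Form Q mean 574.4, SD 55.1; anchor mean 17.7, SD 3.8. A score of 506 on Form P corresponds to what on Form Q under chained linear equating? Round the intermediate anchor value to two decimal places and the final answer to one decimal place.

547.1

Form P → anchor (Sample 1): v = (3.1/45.6)(506 − 539.5) + 18.1 = 15.82
anchor → Form Q (Sample 2): y = (55.1/3.8)(15.82 − 17.7) + 574.4 = 547.1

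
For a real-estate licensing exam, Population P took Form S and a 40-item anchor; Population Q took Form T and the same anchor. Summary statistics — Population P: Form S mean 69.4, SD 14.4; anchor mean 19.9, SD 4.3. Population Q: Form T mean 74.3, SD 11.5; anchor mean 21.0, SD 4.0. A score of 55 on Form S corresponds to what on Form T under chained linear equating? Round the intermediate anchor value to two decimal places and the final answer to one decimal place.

58.8

Form S → anchor (Population P): v = (4.3/14.4)(55 − 69.4) + 19.9 = 15.60
anchor → Form T (Population Q): y = (11.5/4.0)(15.60 − 21.0) + 74.3 = 58.8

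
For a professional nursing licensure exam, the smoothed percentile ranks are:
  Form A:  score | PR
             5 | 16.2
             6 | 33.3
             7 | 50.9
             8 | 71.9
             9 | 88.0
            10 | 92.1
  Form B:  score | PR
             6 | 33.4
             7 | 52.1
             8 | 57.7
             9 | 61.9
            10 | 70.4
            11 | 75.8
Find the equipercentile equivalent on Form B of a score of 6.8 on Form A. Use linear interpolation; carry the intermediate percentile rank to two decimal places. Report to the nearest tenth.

6.7

PR of 6.8 on Form A: 33.3 + (6.8 − 6)/(7 − 6) × (50.9 − 33.3) = 47.38
On Form B, PR 47.38 falls between score 6 (PR 33.4) and 7 (PR 52.1).
Interpolate: 6 + (47.38 − 33.4)/(52.1 − 33.4) × (7 − 6) = 6.7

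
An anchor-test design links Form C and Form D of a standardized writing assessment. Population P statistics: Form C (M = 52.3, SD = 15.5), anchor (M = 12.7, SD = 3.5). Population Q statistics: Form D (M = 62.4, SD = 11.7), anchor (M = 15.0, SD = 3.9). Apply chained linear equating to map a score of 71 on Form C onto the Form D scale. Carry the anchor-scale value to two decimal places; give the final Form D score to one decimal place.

68.2

Form C → anchor (Population P): v = (3.5/15.5)(71 − 52.3) + 12.7 = 16.92
anchor → Form D (Population Q): y = (11.7/3.9)(16.92 − 15.0) + 62.4 = 68.2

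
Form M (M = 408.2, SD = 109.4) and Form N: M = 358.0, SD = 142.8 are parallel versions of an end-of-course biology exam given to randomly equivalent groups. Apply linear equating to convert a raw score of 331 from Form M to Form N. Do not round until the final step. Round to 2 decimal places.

Linear equating: y = (SD_Y/SD_X)(x − M_X) + M_Y
y = (142.8/109.4)(331 − 408.2) + 358.0
y = 1.305302 × -77.2 + 358.0 = -100.7693 + 358.0 = 257.23

257.23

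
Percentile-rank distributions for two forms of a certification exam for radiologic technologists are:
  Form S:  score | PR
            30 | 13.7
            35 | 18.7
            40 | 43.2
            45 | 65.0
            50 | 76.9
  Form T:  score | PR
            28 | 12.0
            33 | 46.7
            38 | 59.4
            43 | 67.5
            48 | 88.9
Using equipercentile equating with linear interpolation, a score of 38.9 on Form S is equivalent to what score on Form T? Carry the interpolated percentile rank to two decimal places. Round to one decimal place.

PR of 38.9 on Form S: 18.7 + (38.9 − 35)/(40 − 35) × (43.2 − 18.7) = 37.81
On Form T, PR 37.81 falls between score 28 (PR 12.0) and 33 (PR 46.7).
Interpolate: 28 + (37.81 − 12.0)/(46.7 − 12.0) × (33 − 28) = 31.7

31.7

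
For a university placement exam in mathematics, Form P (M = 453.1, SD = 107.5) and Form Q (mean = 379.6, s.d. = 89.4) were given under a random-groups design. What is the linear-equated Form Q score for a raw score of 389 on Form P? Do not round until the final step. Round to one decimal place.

326.3

Linear equating: y = (SD_Y/SD_X)(x − M_X) + M_Y
y = (89.4/107.5)(389 − 453.1) + 379.6
y = 0.831628 × -64.1 + 379.6 = -53.3073 + 379.6 = 326.3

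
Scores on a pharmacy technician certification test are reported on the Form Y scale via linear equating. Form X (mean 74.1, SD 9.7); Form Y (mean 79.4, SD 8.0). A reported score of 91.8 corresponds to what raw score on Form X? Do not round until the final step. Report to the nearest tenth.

89.1

Invert y = (SD_Y/SD_X)(x − M_X) + M_Y:
x = (SD_X/SD_Y)(y − M_Y) + M_X = (9.7/8.0)(91.8 − 79.4) + 74.1
x = 1.212500 × 12.400 + 74.1 = 89.1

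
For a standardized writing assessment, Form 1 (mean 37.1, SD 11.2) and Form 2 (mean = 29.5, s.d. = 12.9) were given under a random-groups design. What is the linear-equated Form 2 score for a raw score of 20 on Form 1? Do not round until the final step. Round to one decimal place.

Linear equating: y = (SD_Y/SD_X)(x − M_X) + M_Y
y = (12.9/11.2)(20 − 37.1) + 29.5
y = 1.151786 × -17.1 + 29.5 = -19.6955 + 29.5 = 9.8

9.8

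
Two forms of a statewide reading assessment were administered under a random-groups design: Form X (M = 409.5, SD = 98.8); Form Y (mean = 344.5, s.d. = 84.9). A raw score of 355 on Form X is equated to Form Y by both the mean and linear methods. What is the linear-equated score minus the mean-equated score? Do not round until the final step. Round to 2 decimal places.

Mean-equated: 355 + (344.5 − 409.5) = 290.00
Linear-equated: (84.9/98.8)(355 − 409.5) + 344.5 = 297.668
Difference = 297.668 − 290.00 = 7.67

7.67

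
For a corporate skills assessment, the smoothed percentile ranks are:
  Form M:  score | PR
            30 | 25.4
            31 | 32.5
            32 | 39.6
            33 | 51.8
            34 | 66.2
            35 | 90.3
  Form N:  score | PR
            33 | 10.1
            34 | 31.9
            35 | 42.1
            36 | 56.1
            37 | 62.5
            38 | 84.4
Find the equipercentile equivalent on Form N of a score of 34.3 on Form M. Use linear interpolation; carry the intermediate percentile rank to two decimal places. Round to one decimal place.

PR of 34.3 on Form M: 66.2 + (34.3 − 34)/(35 − 34) × (90.3 − 66.2) = 73.43
On Form N, PR 73.43 falls between score 37 (PR 62.5) and 38 (PR 84.4).
Interpolate: 37 + (73.43 − 62.5)/(84.4 − 62.5) × (38 − 37) = 37.5

37.5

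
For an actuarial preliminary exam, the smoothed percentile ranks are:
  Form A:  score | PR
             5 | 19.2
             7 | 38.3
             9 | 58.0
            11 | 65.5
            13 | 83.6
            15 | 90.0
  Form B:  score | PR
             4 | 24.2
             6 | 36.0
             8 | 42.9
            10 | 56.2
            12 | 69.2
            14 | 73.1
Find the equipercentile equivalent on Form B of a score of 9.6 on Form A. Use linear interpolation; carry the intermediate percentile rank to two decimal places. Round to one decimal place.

10.6

PR of 9.6 on Form A: 58.0 + (9.6 − 9)/(11 − 9) × (65.5 − 58.0) = 60.25
On Form B, PR 60.25 falls between score 10 (PR 56.2) and 12 (PR 69.2).
Interpolate: 10 + (60.25 − 56.2)/(69.2 − 56.2) × (12 − 10) = 10.6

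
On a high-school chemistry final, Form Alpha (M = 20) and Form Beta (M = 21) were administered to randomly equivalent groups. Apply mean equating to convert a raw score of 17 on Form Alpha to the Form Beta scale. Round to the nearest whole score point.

18

Mean equating: y = x + (M_Y − M_X) = 17 + (21 − 20) = 18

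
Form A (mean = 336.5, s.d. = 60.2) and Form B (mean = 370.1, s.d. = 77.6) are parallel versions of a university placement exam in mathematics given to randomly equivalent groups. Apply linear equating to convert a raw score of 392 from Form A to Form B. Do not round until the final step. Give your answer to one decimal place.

Linear equating: y = (SD_Y/SD_X)(x − M_X) + M_Y
y = (77.6/60.2)(392 − 336.5) + 370.1
y = 1.289037 × 55.5 + 370.1 = 71.5415 + 370.1 = 441.6

441.6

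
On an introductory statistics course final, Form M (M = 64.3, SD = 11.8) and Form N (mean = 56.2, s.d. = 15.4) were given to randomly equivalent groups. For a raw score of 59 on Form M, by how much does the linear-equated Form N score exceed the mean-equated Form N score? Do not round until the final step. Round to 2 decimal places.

-1.62

Mean-equated: 59 + (56.2 − 64.3) = 50.90
Linear-equated: (15.4/11.8)(59 − 64.3) + 56.2 = 49.283
Difference = 49.283 − 50.90 = -1.62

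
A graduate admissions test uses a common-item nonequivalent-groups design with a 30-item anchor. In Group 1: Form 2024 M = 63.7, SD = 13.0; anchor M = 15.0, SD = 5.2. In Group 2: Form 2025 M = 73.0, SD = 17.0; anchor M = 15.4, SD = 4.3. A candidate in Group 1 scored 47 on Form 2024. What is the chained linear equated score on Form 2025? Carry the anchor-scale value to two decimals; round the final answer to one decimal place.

45.0

Form 2024 → anchor (Group 1): v = (5.2/13.0)(47 − 63.7) + 15.0 = 8.32
anchor → Form 2025 (Group 2): y = (17.0/4.3)(8.32 − 15.4) + 73.0 = 45.0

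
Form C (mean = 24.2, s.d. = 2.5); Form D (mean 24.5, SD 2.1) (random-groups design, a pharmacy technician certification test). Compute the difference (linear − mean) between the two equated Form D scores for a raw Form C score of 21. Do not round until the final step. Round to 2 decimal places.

0.51

Mean-equated: 21 + (24.5 − 24.2) = 21.30
Linear-equated: (2.1/2.5)(21 − 24.2) + 24.5 = 21.812
Difference = 21.812 − 21.30 = 0.51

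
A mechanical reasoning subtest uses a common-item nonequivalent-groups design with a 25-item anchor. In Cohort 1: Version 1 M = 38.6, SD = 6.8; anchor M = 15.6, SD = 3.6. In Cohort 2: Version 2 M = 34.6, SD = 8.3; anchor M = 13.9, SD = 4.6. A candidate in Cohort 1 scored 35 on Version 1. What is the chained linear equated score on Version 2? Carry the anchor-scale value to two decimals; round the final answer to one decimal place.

34.2

Version 1 → anchor (Cohort 1): v = (3.6/6.8)(35 − 38.6) + 15.6 = 13.69
anchor → Version 2 (Cohort 2): y = (8.3/4.6)(13.69 − 13.9) + 34.6 = 34.2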